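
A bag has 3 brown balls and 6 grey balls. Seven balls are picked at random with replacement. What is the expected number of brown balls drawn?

7/3

By linearity of expectation, E[X] = Σ P(draw i is brown); each independent draw has P(brown) = 3/9.
E[X] = 7 · 3/9 = 7/3 ≈ 2.3333.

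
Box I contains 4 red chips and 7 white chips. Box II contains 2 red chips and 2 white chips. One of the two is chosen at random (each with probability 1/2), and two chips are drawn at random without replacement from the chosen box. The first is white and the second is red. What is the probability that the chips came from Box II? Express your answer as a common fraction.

55/97

P(E | Box I) = 14/55; P(E | Box II) = 1/3.
P(E) = 1/2·14/55 + 1/2·1/3 = 97/330.
By Bayes' rule, P(Box II | E) = 1/6 / 97/330 = 55/97 ≈ 0.5670.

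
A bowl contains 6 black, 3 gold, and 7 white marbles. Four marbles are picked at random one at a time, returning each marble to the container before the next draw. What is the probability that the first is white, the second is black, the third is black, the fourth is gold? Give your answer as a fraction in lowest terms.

189/16384

Multiply the conditional probability of each draw in order, with replacement (the composition resets each draw).
P = (7/16) · (6/16) · (6/16) · (3/16) = 189/16384 ≈ 0.0115.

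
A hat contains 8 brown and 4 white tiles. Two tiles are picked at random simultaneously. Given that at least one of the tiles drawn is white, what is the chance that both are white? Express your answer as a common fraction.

P(both white) = C(4,2)/C(12,2) = 1/11; P(at least one white) = 1 − C(8,2)/C(12,2) = 19/33.
Since 'both white' ⊆ 'at least one white', P(both | at least one) = 1/11 / 19/33 = 3/19 ≈ 0.1579.

3/19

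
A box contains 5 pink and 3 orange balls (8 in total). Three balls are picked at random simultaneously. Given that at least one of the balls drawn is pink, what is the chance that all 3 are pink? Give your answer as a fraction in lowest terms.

P(all 3 pink) = C(5,3)/C(8,3) = 5/28; P(at least one pink) = 1 − C(3,3)/C(8,3) = 55/56.
Since 'all 3 pink' ⊆ 'at least one pink', P(all 3 | at least one) = 5/28 / 55/56 = 2/11 ≈ 0.1818.

2/11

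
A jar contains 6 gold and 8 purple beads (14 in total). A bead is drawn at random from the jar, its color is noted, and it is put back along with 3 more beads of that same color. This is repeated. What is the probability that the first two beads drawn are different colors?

Either gold then purple, or purple then gold; after the first draw the total is 17.
P = (6/14)·(8/17) + (8/14)·(6/17) = 48/119 ≈ 0.4034.

48/119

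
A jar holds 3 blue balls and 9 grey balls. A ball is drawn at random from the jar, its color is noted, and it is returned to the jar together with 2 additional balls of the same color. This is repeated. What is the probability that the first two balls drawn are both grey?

33/56

After a grey draw the jar holds 11 grey out of 14.
P = (9/12)·(11/14) = 33/56 ≈ 0.5893.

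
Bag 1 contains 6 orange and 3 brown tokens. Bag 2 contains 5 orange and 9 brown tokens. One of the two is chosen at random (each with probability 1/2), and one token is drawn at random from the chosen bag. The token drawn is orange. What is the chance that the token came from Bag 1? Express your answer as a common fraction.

28/43

P(orange | Bag 1) = 2/3; P(orange | Bag 2) = 5/14.
P(orange) = 1/2·2/3 + 1/2·5/14 = 43/84.
By Bayes' rule, P(Bag 1 | orange) = 1/3 / 43/84 = 28/43 ≈ 0.6512.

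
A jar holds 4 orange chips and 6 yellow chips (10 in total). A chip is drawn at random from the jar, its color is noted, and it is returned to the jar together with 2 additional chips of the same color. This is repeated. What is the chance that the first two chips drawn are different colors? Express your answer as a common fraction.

Either yellow then orange, or orange then yellow; after the first draw the total is 12.
P = (6/10)·(4/12) + (4/10)·(6/12) = 2/5 ≈ 0.4000.

2/5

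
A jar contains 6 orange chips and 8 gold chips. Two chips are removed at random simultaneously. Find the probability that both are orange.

Unordered draws without replacement: count favorable combinations over C(14,2).
Favorable = C(6,2) · C(8,0) = 15; total = C(14,2) = 91.
P = 15/91 = 15/91 ≈ 0.1648.

15/91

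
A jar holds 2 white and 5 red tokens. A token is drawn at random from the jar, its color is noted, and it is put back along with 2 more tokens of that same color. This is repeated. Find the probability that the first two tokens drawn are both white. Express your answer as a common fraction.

After a white draw the jar holds 4 white out of 9.
P = (2/7)·(4/9) = 8/63 ≈ 0.1270.

8/63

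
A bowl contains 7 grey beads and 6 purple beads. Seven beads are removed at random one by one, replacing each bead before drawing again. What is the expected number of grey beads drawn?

49/13

By linearity of expectation, E[X] = Σ P(draw i is grey); each independent draw has P(grey) = 7/13.
E[X] = 7 · 7/13 = 49/13 ≈ 3.7692.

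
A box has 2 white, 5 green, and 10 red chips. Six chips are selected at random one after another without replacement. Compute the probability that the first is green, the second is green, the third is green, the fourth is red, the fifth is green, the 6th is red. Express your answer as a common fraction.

Multiply the conditional probability of each draw in order, without replacement, so each draw removes one from its color and from the total.
P = (5/17) · (4/16) · (3/15) · (10/14) · (2/13) · (9/12) = 15/12376 ≈ 0.0012.

15/12376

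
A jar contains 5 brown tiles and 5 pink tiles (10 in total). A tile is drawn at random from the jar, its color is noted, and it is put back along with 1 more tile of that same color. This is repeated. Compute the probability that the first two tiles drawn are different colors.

5/11

Either brown then pink, or pink then brown; after the first draw the total is 11.
P = (5/10)·(5/11) + (5/10)·(5/11) = 5/11 ≈ 0.4545.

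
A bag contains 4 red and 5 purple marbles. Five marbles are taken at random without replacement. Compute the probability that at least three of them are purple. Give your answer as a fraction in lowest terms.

9/14

Sum the hypergeometric tail for j = 3,…,5 purple marbles.
Favorable = C(5,3)·C(4,2) + C(5,4)·C(4,1) + C(5,5)·C(4,0) = 81; total = C(9,5) = 126.
P = 81/126 = 9/14 ≈ 0.6429.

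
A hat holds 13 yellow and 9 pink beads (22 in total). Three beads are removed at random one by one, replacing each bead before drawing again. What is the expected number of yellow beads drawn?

By linearity of expectation, E[X] = Σ P(draw i is yellow); each independent draw has P(yellow) = 13/22.
E[X] = 3 · 13/22 = 39/22 ≈ 1.7727.

39/22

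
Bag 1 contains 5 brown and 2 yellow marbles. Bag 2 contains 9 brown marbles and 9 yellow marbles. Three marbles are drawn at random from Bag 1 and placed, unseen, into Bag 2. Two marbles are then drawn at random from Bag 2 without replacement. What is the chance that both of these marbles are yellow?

Condition on how many of the transferred marbles are yellow (from Bag 1: 2 yellow of 7; then Bag 2 has 21 total).
  0 yellow: C(2,0)C(5,3)/C(7,3) = 2/7; then P = C(9,2)/C(21,2) = 6/35
  1 yellow: C(2,1)C(5,2)/C(7,3) = 4/7; then P = C(10,2)/C(21,2) = 3/14
  2 yellow: C(2,2)C(5,1)/C(7,3) = 1/7; then P = C(11,2)/C(21,2) = 11/42
P(both yellow) = 307/1470 ≈ 0.2088.

307/1470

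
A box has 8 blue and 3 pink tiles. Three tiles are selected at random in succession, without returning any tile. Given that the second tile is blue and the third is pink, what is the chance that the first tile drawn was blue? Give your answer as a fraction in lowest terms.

P(first=blue and the second tile is blue and the third is pink) = (8/11)·(7/10)·(3/9) = 28/165.
P(E) = Σ over first color = 28/165 + 8/165 = 12/55.
By Bayes, P(first=blue | E) = 28/165 / 12/55 = 7/9 ≈ 0.7778.

7/9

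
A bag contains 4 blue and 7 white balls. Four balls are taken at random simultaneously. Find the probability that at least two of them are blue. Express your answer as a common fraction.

Sum the hypergeometric tail for j = 2,…,4 blue balls.
Favorable = C(4,2)·C(7,2) + C(4,3)·C(7,1) + C(4,4)·C(7,0) = 155; total = C(11,4) = 330.
P = 155/330 = 31/66 ≈ 0.4697.

31/66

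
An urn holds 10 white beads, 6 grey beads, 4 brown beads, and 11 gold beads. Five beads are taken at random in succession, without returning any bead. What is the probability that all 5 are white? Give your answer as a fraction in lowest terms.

4/2697

Unordered draws without replacement: count favorable combinations over C(31,5).
Favorable = C(10,5) · C(6,0) · C(4,0) · C(11,0) = 252; total = C(31,5) = 169911.
P = 252/169911 = 4/2697 ≈ 0.0015.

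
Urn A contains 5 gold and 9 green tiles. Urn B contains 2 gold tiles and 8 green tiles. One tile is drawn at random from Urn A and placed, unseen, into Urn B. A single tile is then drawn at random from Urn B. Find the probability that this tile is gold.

Condition on how many of the transferred tiles are gold (from Urn A: 5 gold of 14; then Urn B has 11 total).
  0 gold: C(5,0)C(9,1)/C(14,1) = 9/14; then P = 2/11
  1 gold: C(5,1)C(9,0)/C(14,1) = 5/14; then P = 3/11
P(gold from Urn B) = 3/14 ≈ 0.2143.

3/14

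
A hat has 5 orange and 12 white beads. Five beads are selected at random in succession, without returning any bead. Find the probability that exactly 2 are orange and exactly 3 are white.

Unordered draws without replacement: count favorable combinations over C(17,5).
Favorable = C(5,2) · C(12,3) = 2200; total = C(17,5) = 6188.
P = 2200/6188 = 550/1547 ≈ 0.3555.

550/1547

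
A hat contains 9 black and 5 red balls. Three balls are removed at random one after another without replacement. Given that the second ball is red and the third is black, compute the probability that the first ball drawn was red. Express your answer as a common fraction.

P(first=red and the second ball is red and the third is black) = (5/14)·(4/13)·(9/12) = 15/182.
P(E) = Σ over first color = 15/91 + 15/182 = 45/182.
By Bayes, P(first=red | E) = 15/182 / 45/182 = 1/3 ≈ 0.3333.

1/3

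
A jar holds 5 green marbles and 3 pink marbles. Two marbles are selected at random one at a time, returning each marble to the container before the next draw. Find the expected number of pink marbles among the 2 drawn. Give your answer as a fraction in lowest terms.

3/4

By linearity of expectation, E[X] = Σ P(draw i is pink); each independent draw has P(pink) = 3/8.
E[X] = 2 · 3/8 = 3/4 ≈ 0.7500.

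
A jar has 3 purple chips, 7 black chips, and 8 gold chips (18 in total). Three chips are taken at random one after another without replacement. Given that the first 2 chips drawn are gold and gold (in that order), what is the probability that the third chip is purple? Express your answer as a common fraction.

After removing 2 gold, the jar has 3 purple out of 16 remaining.
P(third is purple | given) = 3/16 ≈ 0.1875.

3/16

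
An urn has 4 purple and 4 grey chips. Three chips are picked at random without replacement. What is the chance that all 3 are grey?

Unordered draws without replacement: count favorable combinations over C(8,3).
Favorable = C(4,0) · C(4,3) = 4; total = C(8,3) = 56.
P = 4/56 = 1/14 ≈ 0.0714.

1/14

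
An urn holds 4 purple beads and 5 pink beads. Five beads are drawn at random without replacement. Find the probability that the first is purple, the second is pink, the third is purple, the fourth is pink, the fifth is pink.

Multiply the conditional probability of each draw in order, without replacement, so each draw removes one from its color and from the total.
P = (4/9) · (5/8) · (3/7) · (4/6) · (3/5) = 1/21 ≈ 0.0476.

1/21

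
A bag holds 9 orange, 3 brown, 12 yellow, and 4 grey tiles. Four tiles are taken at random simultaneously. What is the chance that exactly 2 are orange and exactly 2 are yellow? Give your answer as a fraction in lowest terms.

264/2275

Unordered draws without replacement: count favorable combinations over C(28,4).
Favorable = C(9,2) · C(3,0) · C(12,2) · C(4,0) = 2376; total = C(28,4) = 20475.
P = 2376/20475 = 264/2275 ≈ 0.1160.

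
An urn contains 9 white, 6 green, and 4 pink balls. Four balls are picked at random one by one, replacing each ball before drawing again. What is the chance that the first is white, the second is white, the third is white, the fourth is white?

Multiply the conditional probability of each draw in order, with replacement (the composition resets each draw).
P = (9/19) · (9/19) · (9/19) · (9/19) = 6561/130321 ≈ 0.0503.

6561/130321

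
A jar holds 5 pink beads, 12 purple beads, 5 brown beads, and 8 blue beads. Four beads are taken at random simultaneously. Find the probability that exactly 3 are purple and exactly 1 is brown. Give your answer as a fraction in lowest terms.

220/5481

Unordered draws without replacement: count favorable combinations over C(30,4).
Favorable = C(5,0) · C(12,3) · C(5,1) · C(8,0) = 1100; total = C(30,4) = 27405.
P = 1100/27405 = 220/5481 ≈ 0.0401.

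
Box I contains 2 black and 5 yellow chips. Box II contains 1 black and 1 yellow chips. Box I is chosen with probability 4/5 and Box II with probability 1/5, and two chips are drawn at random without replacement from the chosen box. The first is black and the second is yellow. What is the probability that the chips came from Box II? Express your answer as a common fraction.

21/61

P(E | Box I) = 5/21; P(E | Box II) = 1/2.
P(E) = 4/5·5/21 + 1/5·1/2 = 61/210.
By Bayes' rule, P(Box II | E) = 1/10 / 61/210 = 21/61 ≈ 0.3443.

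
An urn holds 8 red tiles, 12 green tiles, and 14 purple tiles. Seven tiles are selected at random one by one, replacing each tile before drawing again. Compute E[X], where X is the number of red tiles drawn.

28/17

By linearity of expectation, E[X] = Σ P(draw i is red); each independent draw has P(red) = 8/34.
E[X] = 7 · 8/34 = 28/17 ≈ 1.6471.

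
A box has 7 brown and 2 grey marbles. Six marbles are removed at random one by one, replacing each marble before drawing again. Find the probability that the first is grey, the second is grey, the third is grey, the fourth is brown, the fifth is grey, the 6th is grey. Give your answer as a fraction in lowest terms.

224/531441

Multiply the conditional probability of each draw in order, with replacement (the composition resets each draw).
P = (2/9) · (2/9) · (2/9) · (7/9) · (2/9) · (2/9) = 224/531441 ≈ 0.0004.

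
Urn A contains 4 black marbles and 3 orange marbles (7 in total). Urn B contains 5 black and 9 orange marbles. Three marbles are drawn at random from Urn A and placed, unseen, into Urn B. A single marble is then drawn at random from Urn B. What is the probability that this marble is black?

47/119

Condition on how many of the transferred marbles are black (from Urn A: 4 black of 7; then Urn B has 17 total).
  0 black: C(4,0)C(3,3)/C(7,3) = 1/35; then P = 5/17
  1 black: C(4,1)C(3,2)/C(7,3) = 12/35; then P = 6/17
  2 black: C(4,2)C(3,1)/C(7,3) = 18/35; then P = 7/17
  3 black: C(4,3)C(3,0)/C(7,3) = 4/35; then P = 8/17
P(black from Urn B) = 47/119 ≈ 0.3950.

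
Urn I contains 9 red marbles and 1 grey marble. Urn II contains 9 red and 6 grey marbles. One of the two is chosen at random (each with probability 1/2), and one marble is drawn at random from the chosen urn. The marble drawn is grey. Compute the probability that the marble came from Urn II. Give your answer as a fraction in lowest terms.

4/5

P(grey | Urn I) = 1/10; P(grey | Urn II) = 2/5.
P(grey) = 1/2·1/10 + 1/2·2/5 = 1/4.
By Bayes' rule, P(Urn II | grey) = 1/5 / 1/4 = 4/5 ≈ 0.8000.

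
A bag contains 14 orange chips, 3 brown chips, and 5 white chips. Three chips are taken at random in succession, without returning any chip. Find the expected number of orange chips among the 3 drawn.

By linearity of expectation, E[X] = Σ P(draw i is orange); by symmetry each draw (even without replacement) has P(orange) = 14/22.
E[X] = 3 · 14/22 = 21/11 ≈ 1.9091.

21/11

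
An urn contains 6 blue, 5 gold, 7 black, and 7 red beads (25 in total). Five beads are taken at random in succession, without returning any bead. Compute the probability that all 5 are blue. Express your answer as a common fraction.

1/8855

Unordered draws without replacement: count favorable combinations over C(25,5).
Favorable = C(6,5) · C(5,0) · C(7,0) · C(7,0) = 6; total = C(25,5) = 53130.
P = 6/53130 = 1/8855 ≈ 0.0001.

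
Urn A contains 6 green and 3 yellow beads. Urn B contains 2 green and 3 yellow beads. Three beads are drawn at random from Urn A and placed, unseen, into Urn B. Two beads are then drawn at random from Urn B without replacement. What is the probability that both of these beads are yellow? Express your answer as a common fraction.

Condition on how many of the transferred beads are yellow (from Urn A: 3 yellow of 9; then Urn B has 8 total).
  0 yellow: C(3,0)C(6,3)/C(9,3) = 5/21; then P = C(3,2)/C(8,2) = 3/28
  1 yellow: C(3,1)C(6,2)/C(9,3) = 15/28; then P = C(4,2)/C(8,2) = 3/14
  2 yellow: C(3,2)C(6,1)/C(9,3) = 3/14; then P = C(5,2)/C(8,2) = 5/14
  3 yellow: C(3,3)C(6,0)/C(9,3) = 1/84; then P = C(6,2)/C(8,2) = 15/28
P(both yellow) = 25/112 ≈ 0.2232.

25/112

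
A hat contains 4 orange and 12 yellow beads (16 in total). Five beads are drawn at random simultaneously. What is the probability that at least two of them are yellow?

Sum the hypergeometric tail for j = 2,…,5 yellow beads.
Favorable = C(12,2)·C(4,3) + C(12,3)·C(4,2) + C(12,4)·C(4,1) + C(12,5)·C(4,0) = 4356; total = C(16,5) = 4368.
P = 4356/4368 = 363/364 ≈ 0.9973.

363/364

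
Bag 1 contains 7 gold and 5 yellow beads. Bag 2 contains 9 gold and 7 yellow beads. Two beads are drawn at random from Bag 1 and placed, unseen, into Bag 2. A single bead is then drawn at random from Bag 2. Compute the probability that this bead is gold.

Condition on how many of the transferred beads are gold (from Bag 1: 7 gold of 12; then Bag 2 has 18 total).
  0 gold: C(7,0)C(5,2)/C(12,2) = 5/33; then P = 9/18
  1 gold: C(7,1)C(5,1)/C(12,2) = 35/66; then P = 10/18
  2 gold: C(7,2)C(5,0)/C(12,2) = 7/22; then P = 11/18
P(gold from Bag 2) = 61/108 ≈ 0.5648.

61/108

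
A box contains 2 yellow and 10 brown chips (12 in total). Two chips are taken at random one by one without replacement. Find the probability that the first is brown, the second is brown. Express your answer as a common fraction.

15/22

Multiply the conditional probability of each draw in order, without replacement, so each draw removes one from its color and from the total.
P = (10/12) · (9/11) = 15/22 ≈ 0.6818.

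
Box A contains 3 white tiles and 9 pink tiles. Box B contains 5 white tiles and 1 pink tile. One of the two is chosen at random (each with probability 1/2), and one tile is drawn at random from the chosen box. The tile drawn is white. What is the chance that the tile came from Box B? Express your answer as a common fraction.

10/13

P(white | Box A) = 1/4; P(white | Box B) = 5/6.
P(white) = 1/2·1/4 + 1/2·5/6 = 13/24.
By Bayes' rule, P(Box B | white) = 5/12 / 13/24 = 10/13 ≈ 0.7692.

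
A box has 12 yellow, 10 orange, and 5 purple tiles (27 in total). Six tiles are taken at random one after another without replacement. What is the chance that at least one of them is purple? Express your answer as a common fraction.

Use the complement: P(at least one purple) = 1 − P(no purple).
P(none) = C(22,6)/C(27,6) = 74613/296010.
So P = 1 − 74613/296010 = 6709/8970 ≈ 0.7479.

6709/8970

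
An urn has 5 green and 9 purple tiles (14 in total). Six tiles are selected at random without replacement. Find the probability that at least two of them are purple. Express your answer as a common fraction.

998/1001

Sum the hypergeometric tail for j = 2,…,6 purple tiles.
Favorable = C(9,2)·C(5,4) + C(9,3)·C(5,3) + C(9,4)·C(5,2) + C(9,5)·C(5,1) + C(9,6)·C(5,0) = 2994; total = C(14,6) = 3003.
P = 2994/3003 = 998/1001 ≈ 0.9970.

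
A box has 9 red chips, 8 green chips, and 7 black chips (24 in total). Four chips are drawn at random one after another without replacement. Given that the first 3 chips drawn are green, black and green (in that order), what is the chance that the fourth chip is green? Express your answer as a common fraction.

After removing 2 green, 1 black, the box has 6 green out of 21 remaining.
P(fourth is green | given) = 6/21 = 2/7 ≈ 0.2857.

2/7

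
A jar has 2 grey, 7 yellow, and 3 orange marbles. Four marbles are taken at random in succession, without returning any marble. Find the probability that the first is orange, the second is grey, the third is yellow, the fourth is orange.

7/990

Multiply the conditional probability of each draw in order, without replacement, so each draw removes one from its color and from the total.
P = (3/12) · (2/11) · (7/10) · (2/9) = 7/990 ≈ 0.0071.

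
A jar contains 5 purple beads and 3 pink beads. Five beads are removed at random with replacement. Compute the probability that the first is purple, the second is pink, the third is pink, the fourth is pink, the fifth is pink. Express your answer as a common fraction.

Multiply the conditional probability of each draw in order, with replacement (the composition resets each draw).
P = (5/8) · (3/8) · (3/8) · (3/8) · (3/8) = 405/32768 ≈ 0.0124.

405/32768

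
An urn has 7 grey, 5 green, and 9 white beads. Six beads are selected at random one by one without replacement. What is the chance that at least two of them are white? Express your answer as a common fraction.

Sum the hypergeometric tail for j = 2,…,6 white beads.
Favorable = C(9,2)·C(12,4) + C(9,3)·C(12,3) + C(9,4)·C(12,2) + C(9,5)·C(12,1) + C(9,6)·C(12,0) = 46212; total = C(21,6) = 54264.
P = 46212/54264 = 3851/4522 ≈ 0.8516.

3851/4522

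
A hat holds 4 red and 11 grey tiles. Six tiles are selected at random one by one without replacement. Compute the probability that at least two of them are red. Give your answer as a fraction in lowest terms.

Sum the hypergeometric tail for j = 2,…,4 red tiles.
Favorable = C(4,2)·C(11,4) + C(4,3)·C(11,3) + C(4,4)·C(11,2) = 2695; total = C(15,6) = 5005.
P = 2695/5005 = 7/13 ≈ 0.5385.

7/13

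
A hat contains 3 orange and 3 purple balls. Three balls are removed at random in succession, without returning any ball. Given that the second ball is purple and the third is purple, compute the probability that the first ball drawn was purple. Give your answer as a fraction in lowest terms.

P(first=purple and the second ball is purple and the third is purple) = (3/6)·(2/5)·(1/4) = 1/20.
P(E) = Σ over first color = 3/20 + 1/20 = 1/5.
By Bayes, P(first=purple | E) = 1/20 / 1/5 = 1/4 ≈ 0.2500.

1/4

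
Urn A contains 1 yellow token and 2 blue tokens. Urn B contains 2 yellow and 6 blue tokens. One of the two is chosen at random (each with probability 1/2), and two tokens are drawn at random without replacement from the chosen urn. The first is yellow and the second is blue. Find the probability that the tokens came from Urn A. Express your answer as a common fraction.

P(E | Urn A) = 1/3; P(E | Urn B) = 3/14.
P(E) = 1/2·1/3 + 1/2·3/14 = 23/84.
By Bayes' rule, P(Urn A | E) = 1/6 / 23/84 = 14/23 ≈ 0.6087.

14/23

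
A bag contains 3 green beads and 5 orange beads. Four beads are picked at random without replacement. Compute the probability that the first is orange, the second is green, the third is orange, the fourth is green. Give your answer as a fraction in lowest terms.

1/14

Multiply the conditional probability of each draw in order, without replacement, so each draw removes one from its color and from the total.
P = (5/8) · (3/7) · (4/6) · (2/5) = 1/14 ≈ 0.0714.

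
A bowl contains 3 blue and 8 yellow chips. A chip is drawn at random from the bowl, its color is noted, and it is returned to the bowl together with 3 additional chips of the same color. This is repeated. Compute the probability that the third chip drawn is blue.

Sum over the four possibilities for the first two draws (blue/not-blue each), tracking how the blue count and total change by +3 per draw.
P(third is blue) = 3/11 ≈ 0.2727. (In a Pólya urn every draw has the same marginal probability 3/11.)

3/11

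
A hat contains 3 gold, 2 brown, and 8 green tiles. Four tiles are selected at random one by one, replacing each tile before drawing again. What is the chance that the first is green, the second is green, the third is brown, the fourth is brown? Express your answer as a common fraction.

Multiply the conditional probability of each draw in order, with replacement (the composition resets each draw).
P = (8/13) · (8/13) · (2/13) · (2/13) = 256/28561 ≈ 0.0090.

256/28561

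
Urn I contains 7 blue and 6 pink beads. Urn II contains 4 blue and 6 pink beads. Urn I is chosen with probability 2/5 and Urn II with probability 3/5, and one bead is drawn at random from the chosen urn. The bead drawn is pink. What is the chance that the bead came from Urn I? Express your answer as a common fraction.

20/59

P(pink | Urn I) = 6/13; P(pink | Urn II) = 3/5.
P(pink) = 2/5·6/13 + 3/5·3/5 = 177/325.
By Bayes' rule, P(Urn I | pink) = 12/65 / 177/325 = 20/59 ≈ 0.3390.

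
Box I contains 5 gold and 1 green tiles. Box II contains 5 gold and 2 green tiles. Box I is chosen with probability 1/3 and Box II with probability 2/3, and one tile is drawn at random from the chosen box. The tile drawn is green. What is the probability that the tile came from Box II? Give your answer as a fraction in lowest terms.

P(green | Box I) = 1/6; P(green | Box II) = 2/7.
P(green) = 1/3·1/6 + 2/3·2/7 = 31/126.
By Bayes' rule, P(Box II | green) = 4/21 / 31/126 = 24/31 ≈ 0.7742.

24/31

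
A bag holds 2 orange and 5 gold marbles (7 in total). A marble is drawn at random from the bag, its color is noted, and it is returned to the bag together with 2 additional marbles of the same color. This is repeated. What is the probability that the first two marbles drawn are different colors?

Either gold then orange, or orange then gold; after the first draw the total is 9.
P = (5/7)·(2/9) + (2/7)·(5/9) = 20/63 ≈ 0.3175.

20/63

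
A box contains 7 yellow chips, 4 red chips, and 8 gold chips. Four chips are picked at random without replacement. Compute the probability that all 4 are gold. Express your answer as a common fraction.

Unordered draws without replacement: count favorable combinations over C(19,4).
Favorable = C(7,0) · C(4,0) · C(8,4) = 70; total = C(19,4) = 3876.
P = 70/3876 = 35/1938 ≈ 0.0181.

35/1938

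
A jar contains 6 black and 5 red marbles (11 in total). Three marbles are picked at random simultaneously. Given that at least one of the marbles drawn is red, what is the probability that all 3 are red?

2/29

P(all 3 red) = C(5,3)/C(11,3) = 2/33; P(at least one red) = 1 − C(6,3)/C(11,3) = 29/33.
Since 'all 3 red' ⊆ 'at least one red', P(all 3 | at least one) = 2/33 / 29/33 = 2/29 ≈ 0.0690.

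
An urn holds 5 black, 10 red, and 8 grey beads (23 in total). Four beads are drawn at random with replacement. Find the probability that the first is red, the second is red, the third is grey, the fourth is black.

4000/279841

Multiply the conditional probability of each draw in order, with replacement (the composition resets each draw).
P = (10/23) · (10/23) · (8/23) · (5/23) = 4000/279841 ≈ 0.0143.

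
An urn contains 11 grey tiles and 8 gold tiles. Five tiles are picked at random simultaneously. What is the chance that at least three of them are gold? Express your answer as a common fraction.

Sum the hypergeometric tail for j = 3,…,5 gold tiles.
Favorable = C(8,3)·C(11,2) + C(8,4)·C(11,1) + C(8,5)·C(11,0) = 3906; total = C(19,5) = 11628.
P = 3906/11628 = 217/646 ≈ 0.3359.

217/646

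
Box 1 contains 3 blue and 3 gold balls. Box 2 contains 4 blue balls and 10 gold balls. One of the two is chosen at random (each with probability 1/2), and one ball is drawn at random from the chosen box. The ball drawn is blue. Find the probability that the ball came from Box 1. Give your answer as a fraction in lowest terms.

P(blue | Box 1) = 1/2; P(blue | Box 2) = 2/7.
P(blue) = 1/2·1/2 + 1/2·2/7 = 11/28.
By Bayes' rule, P(Box 1 | blue) = 1/4 / 11/28 = 7/11 ≈ 0.6364.

7/11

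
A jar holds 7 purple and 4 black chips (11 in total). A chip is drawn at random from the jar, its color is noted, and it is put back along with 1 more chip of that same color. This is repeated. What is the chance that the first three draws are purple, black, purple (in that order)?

Track the composition after each reinforcement of +1.
P = (7/11) · (4/12) · (8/13) = 56/429 ≈ 0.1305.

56/429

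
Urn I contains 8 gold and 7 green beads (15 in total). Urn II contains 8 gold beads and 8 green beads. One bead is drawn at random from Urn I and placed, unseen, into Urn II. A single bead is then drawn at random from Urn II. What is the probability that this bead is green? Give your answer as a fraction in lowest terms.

127/255

Condition on how many of the transferred beads are green (from Urn I: 7 green of 15; then Urn II has 17 total).
  0 green: C(7,0)C(8,1)/C(15,1) = 8/15; then P = 8/17
  1 green: C(7,1)C(8,0)/C(15,1) = 7/15; then P = 9/17
P(green from Urn II) = 127/255 ≈ 0.4980.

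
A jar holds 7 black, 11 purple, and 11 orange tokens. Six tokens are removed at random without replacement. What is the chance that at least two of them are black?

Sum the hypergeometric tail for j = 2,…,6 black tokens.
Favorable = C(7,2)·C(22,4) + C(7,3)·C(22,3) + C(7,4)·C(22,2) + C(7,5)·C(22,1) + C(7,6)·C(22,0) = 216069; total = C(29,6) = 475020.
P = 216069/475020 = 10289/22620 ≈ 0.4549.

10289/22620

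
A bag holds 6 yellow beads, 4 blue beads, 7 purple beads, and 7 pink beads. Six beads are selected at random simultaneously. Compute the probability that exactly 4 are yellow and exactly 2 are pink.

45/19228

Unordered draws without replacement: count favorable combinations over C(24,6).
Favorable = C(6,4) · C(4,0) · C(7,0) · C(7,2) = 315; total = C(24,6) = 134596.
P = 315/134596 = 45/19228 ≈ 0.0023.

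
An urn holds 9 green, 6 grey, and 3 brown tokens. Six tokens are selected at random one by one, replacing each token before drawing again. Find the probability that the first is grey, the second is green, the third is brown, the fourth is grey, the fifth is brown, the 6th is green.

Multiply the conditional probability of each draw in order, with replacement (the composition resets each draw).
P = (6/18) · (9/18) · (3/18) · (6/18) · (3/18) · (9/18) = 1/1296 ≈ 0.0008.

1/1296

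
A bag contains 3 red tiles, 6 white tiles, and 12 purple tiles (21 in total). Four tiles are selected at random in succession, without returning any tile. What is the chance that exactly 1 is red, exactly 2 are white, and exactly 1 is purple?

Unordered draws without replacement: count favorable combinations over C(21,4).
Favorable = C(3,1) · C(6,2) · C(12,1) = 540; total = C(21,4) = 5985.
P = 540/5985 = 12/133 ≈ 0.0902.

12/133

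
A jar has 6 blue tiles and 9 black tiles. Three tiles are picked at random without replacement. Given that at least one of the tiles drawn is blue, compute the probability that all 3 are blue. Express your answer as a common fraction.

P(all 3 blue) = C(6,3)/C(15,3) = 4/91; P(at least one blue) = 1 − C(9,3)/C(15,3) = 53/65.
Since 'all 3 blue' ⊆ 'at least one blue', P(all 3 | at least one) = 4/91 / 53/65 = 20/371 ≈ 0.0539.

20/371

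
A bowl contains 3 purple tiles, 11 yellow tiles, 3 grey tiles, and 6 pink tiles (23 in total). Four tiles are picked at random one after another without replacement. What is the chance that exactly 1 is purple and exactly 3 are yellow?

Unordered draws without replacement: count favorable combinations over C(23,4).
Favorable = C(3,1) · C(11,3) · C(3,0) · C(6,0) = 495; total = C(23,4) = 8855.
P = 495/8855 = 9/161 ≈ 0.0559.

9/161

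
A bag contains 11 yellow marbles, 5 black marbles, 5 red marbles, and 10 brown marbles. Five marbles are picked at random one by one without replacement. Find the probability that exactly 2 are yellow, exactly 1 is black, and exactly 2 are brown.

1375/18879

Unordered draws without replacement: count favorable combinations over C(31,5).
Favorable = C(11,2) · C(5,1) · C(5,0) · C(10,2) = 12375; total = C(31,5) = 169911.
P = 12375/169911 = 1375/18879 ≈ 0.0728.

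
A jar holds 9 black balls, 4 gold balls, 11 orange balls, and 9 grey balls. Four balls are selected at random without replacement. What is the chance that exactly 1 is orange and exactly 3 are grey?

7/310

Unordered draws without replacement: count favorable combinations over C(33,4).
Favorable = C(9,0) · C(4,0) · C(11,1) · C(9,3) = 924; total = C(33,4) = 40920.
P = 924/40920 = 7/310 ≈ 0.0226.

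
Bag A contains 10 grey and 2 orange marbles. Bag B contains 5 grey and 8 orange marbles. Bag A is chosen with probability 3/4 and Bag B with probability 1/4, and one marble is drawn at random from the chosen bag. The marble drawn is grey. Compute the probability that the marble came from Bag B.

2/15

P(grey | Bag A) = 5/6; P(grey | Bag B) = 5/13.
P(grey) = 3/4·5/6 + 1/4·5/13 = 75/104.
By Bayes' rule, P(Bag B | grey) = 5/52 / 75/104 = 2/15 ≈ 0.1333.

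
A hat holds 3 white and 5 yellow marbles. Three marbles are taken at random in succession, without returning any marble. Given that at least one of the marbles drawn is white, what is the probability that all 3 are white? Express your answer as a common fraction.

P(all 3 white) = C(3,3)/C(8,3) = 1/56; P(at least one white) = 1 − C(5,3)/C(8,3) = 23/28.
Since 'all 3 white' ⊆ 'at least one white', P(all 3 | at least one) = 1/56 / 23/28 = 1/46 ≈ 0.0217.

1/46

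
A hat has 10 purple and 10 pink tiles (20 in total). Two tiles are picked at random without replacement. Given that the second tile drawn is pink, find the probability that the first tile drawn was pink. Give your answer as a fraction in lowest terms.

9/19

P(first=pink and the second tile drawn is pink) = (10/20)·(9/19) = 9/38.
P(the second tile drawn is pink) = Σ over first color = 5/19 + 9/38 = 1/2.
By Bayes, P(first=pink | the second tile drawn is pink) = 9/38 / 1/2 = 9/19 ≈ 0.4737.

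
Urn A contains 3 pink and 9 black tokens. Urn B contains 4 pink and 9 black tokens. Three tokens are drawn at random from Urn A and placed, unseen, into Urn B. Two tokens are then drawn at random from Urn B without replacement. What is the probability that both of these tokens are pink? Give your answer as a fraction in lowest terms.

Condition on how many of the transferred tokens are pink (from Urn A: 3 pink of 12; then Urn B has 16 total).
  0 pink: C(3,0)C(9,3)/C(12,3) = 21/55; then P = C(4,2)/C(16,2) = 1/20
  1 pink: C(3,1)C(9,2)/C(12,3) = 27/55; then P = C(5,2)/C(16,2) = 1/12
  2 pink: C(3,2)C(9,1)/C(12,3) = 27/220; then P = C(6,2)/C(16,2) = 1/8
  3 pink: C(3,3)C(9,0)/C(12,3) = 1/220; then P = C(7,2)/C(16,2) = 7/40
P(both pink) = 67/880 ≈ 0.0761.

67/880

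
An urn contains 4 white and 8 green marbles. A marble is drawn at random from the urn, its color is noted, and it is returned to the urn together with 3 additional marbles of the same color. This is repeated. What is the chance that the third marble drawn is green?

2/3

Sum over the four possibilities for the first two draws (green/not-green each), tracking how the green count and total change by +3 per draw.
P(third is green) = 2/3 ≈ 0.6667. (In a Pólya urn every draw has the same marginal probability 8/12.)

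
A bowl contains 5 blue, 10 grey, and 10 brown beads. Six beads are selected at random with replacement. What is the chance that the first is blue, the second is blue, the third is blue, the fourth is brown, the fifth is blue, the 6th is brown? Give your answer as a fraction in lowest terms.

Multiply the conditional probability of each draw in order, with replacement (the composition resets each draw).
P = (5/25) · (5/25) · (5/25) · (10/25) · (5/25) · (10/25) = 4/15625 ≈ 0.0003.

4/15625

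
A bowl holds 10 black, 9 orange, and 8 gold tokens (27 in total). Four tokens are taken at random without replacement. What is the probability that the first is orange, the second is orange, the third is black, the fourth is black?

Multiply the conditional probability of each draw in order, without replacement, so each draw removes one from its color and from the total.
P = (9/27) · (8/26) · (10/25) · (9/24) = 1/65 ≈ 0.0154.

1/65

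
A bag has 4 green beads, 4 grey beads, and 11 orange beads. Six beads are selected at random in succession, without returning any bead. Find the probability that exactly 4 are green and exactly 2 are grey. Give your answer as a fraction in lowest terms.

Unordered draws without replacement: count favorable combinations over C(19,6).
Favorable = C(4,4) · C(4,2) · C(11,0) = 6; total = C(19,6) = 27132.
P = 6/27132 = 1/4522 ≈ 0.0002.

1/4522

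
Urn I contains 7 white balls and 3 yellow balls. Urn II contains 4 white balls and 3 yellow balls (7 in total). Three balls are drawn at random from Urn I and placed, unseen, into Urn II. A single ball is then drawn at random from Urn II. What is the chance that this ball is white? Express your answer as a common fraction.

Condition on how many of the transferred balls are white (from Urn I: 7 white of 10; then Urn II has 10 total).
  0 white: C(7,0)C(3,3)/C(10,3) = 1/120; then P = 4/10
  1 white: C(7,1)C(3,2)/C(10,3) = 7/40; then P = 5/10
  2 white: C(7,2)C(3,1)/C(10,3) = 21/40; then P = 6/10
  3 white: C(7,3)C(3,0)/C(10,3) = 7/24; then P = 7/10
P(white from Urn II) = 61/100 ≈ 0.6100.

61/100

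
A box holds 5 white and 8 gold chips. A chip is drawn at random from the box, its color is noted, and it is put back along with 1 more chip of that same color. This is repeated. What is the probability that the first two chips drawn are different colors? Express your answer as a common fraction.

Either gold then white, or white then gold; after the first draw the total is 14.
P = (8/13)·(5/14) + (5/13)·(8/14) = 40/91 ≈ 0.4396.

40/91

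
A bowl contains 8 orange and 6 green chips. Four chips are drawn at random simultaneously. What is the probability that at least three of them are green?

Sum the hypergeometric tail for j = 3,…,4 green chips.
Favorable = C(6,3)·C(8,1) + C(6,4)·C(8,0) = 175; total = C(14,4) = 1001.
P = 175/1001 = 25/143 ≈ 0.1748.

25/143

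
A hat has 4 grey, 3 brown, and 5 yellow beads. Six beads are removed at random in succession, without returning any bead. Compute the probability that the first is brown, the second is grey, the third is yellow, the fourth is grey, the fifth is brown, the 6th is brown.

1/1848

Multiply the conditional probability of each draw in order, without replacement, so each draw removes one from its color and from the total.
P = (3/12) · (4/11) · (5/10) · (3/9) · (2/8) · (1/7) = 1/1848 ≈ 0.0005.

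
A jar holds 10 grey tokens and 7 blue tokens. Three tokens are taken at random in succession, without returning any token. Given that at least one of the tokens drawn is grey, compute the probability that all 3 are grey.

8/43

P(all 3 grey) = C(10,3)/C(17,3) = 3/17; P(at least one grey) = 1 − C(7,3)/C(17,3) = 129/136.
Since 'all 3 grey' ⊆ 'at least one grey', P(all 3 | at least one) = 3/17 / 129/136 = 8/43 ≈ 0.1860.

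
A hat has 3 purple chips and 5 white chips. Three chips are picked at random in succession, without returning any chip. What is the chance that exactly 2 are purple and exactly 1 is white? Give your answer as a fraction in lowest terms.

15/56

Unordered draws without replacement: count favorable combinations over C(8,3).
Favorable = C(3,2) · C(5,1) = 15; total = C(8,3) = 56.
P = 15/56 = 15/56 ≈ 0.2679.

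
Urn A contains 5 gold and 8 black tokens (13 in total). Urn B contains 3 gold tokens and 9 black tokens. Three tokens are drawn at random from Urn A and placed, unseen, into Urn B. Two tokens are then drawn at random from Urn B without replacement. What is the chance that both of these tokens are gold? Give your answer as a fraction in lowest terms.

Condition on how many of the transferred tokens are gold (from Urn A: 5 gold of 13; then Urn B has 15 total).
  0 gold: C(5,0)C(8,3)/C(13,3) = 28/143; then P = C(3,2)/C(15,2) = 1/35
  1 gold: C(5,1)C(8,2)/C(13,3) = 70/143; then P = C(4,2)/C(15,2) = 2/35
  2 gold: C(5,2)C(8,1)/C(13,3) = 40/143; then P = C(5,2)/C(15,2) = 2/21
  3 gold: C(5,3)C(8,0)/C(13,3) = 5/143; then P = C(6,2)/C(15,2) = 1/7
P(both gold) = 89/1365 ≈ 0.0652.

89/1365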